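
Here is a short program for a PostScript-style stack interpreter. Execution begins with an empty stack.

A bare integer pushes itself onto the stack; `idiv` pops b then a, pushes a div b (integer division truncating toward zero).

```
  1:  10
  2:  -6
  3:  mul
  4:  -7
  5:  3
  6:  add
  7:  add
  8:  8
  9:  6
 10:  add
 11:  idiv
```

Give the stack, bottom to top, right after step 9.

10  : [10]
-6  : [10, -6]
mul : [-60]
-7  : [-60, -7]
3   : [-60, -7, 3]
add : [-60, -4]
add : [-64]
8   : [-64, 8]
6   : [-64, 8, 6]

[-64, 8, 6]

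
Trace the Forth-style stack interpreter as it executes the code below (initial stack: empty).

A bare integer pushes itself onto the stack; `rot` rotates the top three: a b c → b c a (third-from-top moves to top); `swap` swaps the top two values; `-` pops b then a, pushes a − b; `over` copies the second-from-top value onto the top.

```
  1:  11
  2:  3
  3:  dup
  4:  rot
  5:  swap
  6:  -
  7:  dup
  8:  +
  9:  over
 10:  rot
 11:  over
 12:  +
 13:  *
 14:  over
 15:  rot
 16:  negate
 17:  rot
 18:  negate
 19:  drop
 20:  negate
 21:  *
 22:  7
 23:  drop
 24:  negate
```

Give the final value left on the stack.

11     -> [11]
3      -> [11, 3]
dup    -> [11, 3, 3]
rot    -> [3, 3, 11]
swap   -> [3, 11, 3]
-      -> [3, 8]
dup    -> [3, 8, 8]
+      -> [3, 16]
over   -> [3, 16, 3]
rot    -> [16, 3, 3]
over   -> [16, 3, 3, 3]
+      -> [16, 3, 6]
*      -> [16, 18]
over   -> [16, 18, 16]
rot    -> [18, 16, 16]
negate -> [18, 16, -16]
rot    -> [16, -16, 18]
negate -> [16, -16, -18]
drop   -> [16, -16]
negate -> [16, 16]
*      -> [256]
7      -> [256, 7]
drop   -> [256]
negate -> [-256]

-256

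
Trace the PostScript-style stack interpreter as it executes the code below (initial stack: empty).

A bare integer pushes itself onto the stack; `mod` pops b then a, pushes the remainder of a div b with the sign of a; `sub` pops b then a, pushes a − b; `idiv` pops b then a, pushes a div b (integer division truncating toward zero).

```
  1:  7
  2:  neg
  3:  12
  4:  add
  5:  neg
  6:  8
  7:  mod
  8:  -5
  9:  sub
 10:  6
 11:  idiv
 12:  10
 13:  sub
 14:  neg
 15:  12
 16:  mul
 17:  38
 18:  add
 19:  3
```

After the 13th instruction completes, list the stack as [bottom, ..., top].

[-10]

7    → [7]
neg  → [-7]
12   → [-7, 12]
add  → [5]
neg  → [-5]
8    → [-5, 8]
mod  → [-5]
-5   → [-5, -5]
sub  → [0]
6    → [0, 6]
idiv → [0]
10   → [0, 10]
sub  → [-10]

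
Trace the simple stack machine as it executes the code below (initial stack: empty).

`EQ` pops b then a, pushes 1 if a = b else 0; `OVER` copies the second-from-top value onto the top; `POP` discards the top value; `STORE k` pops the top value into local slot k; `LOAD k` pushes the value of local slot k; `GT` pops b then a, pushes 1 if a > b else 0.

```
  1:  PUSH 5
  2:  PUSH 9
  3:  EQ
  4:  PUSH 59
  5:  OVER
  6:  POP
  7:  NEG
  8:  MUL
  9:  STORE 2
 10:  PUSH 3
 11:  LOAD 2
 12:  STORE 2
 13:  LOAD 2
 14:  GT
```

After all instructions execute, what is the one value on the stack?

PUSH 5  : [5]
PUSH 9  : [5, 9]
EQ      : [0]
PUSH 59 : [0, 59]
OVER    : [0, 59, 0]
POP     : [0, 59]
NEG     : [0, -59]
MUL     : [0]
STORE 2 : []
PUSH 3  : [3]
LOAD 2  : [3, 0]
STORE 2 : [3]
LOAD 2  : [3, 0]
GT      : [1]

1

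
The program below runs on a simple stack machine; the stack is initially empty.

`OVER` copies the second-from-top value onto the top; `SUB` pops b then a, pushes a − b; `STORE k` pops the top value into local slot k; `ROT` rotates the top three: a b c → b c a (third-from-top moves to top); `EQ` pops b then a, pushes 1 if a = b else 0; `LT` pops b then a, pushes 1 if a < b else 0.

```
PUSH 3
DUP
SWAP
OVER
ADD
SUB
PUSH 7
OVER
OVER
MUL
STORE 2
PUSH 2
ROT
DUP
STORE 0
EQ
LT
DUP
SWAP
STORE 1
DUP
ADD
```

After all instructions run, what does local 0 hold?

PUSH 3  -> 3
DUP     -> 3 3
SWAP    -> 3 3
OVER    -> 3 3 3
ADD     -> 3 6
SUB     -> -3
PUSH 7  -> -3 7
OVER    -> -3 7 -3
OVER    -> -3 7 -3 7
MUL     -> -3 7 -21
STORE 2 -> -3 7
PUSH 2  -> -3 7 2
ROT     -> 7 2 -3
DUP     -> 7 2 -3 -3
STORE 0 -> 7 2 -3
EQ      -> 7 0
LT      -> 0
DUP     -> 0 0
SWAP    -> 0 0
STORE 1 -> 0
DUP     -> 0 0
ADD     -> 0

-3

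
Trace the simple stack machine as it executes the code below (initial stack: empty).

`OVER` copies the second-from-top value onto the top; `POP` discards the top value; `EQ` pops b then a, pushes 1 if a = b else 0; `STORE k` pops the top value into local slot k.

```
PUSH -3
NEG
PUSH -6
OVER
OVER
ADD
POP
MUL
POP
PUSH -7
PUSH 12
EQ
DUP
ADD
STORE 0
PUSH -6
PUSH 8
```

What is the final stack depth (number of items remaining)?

PUSH -3 → [-3]
NEG     → [3]
PUSH -6 → [3, -6]
OVER    → [3, -6, 3]
OVER    → [3, -6, 3, -6]
ADD     → [3, -6, -3]
POP     → [3, -6]
MUL     → [-18]
POP     → []
PUSH -7 → [-7]
PUSH 12 → [-7, 12]
EQ      → [0]
DUP     → [0, 0]
ADD     → [0]
STORE 0 → []
PUSH -6 → [-6]
PUSH 8  → [-6, 8]

2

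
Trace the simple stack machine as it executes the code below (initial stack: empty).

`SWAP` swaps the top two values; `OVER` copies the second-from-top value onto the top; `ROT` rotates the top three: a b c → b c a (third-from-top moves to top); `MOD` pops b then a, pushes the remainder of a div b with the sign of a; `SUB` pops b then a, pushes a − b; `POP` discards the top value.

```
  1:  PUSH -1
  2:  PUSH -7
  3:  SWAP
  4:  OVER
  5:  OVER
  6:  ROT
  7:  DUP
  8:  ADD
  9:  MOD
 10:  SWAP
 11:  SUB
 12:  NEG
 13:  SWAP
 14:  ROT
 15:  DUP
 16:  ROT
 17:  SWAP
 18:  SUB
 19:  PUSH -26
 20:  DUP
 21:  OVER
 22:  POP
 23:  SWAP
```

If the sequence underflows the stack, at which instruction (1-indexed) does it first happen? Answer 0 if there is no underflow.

PUSH -1  -1
PUSH -7  -1 -7
SWAP     -7 -1
OVER     -7 -1 -7
OVER     -7 -1 -7 -1
ROT      -7 -7 -1 -1
DUP      -7 -7 -1 -1 -1
ADD      -7 -7 -1 -2
MOD      -7 -7 -1
SWAP     -7 -1 -7
SUB      -7 6
NEG      -7 -6
SWAP     -6 -7
ROT  — needs 3 operands, stack has 2 → underflow

14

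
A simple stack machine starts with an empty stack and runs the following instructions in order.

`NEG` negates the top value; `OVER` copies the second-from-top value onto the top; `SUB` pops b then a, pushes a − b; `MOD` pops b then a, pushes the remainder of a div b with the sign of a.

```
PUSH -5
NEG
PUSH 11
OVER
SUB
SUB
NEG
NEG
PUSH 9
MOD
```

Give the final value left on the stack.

-1

PUSH -5 : -5
NEG     : 5
PUSH 11 : 5 11
OVER    : 5 11 5
SUB     : 5 6
SUB     : -1
NEG     : 1
NEG     : -1
PUSH 9  : -1 9
MOD     : -1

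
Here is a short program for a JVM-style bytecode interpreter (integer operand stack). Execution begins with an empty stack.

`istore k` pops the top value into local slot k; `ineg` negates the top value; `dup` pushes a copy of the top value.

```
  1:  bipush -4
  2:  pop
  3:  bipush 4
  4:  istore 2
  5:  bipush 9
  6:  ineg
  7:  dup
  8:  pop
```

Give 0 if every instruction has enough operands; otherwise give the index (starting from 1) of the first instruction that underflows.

0

bipush -4  -4
pop        (empty)
bipush 4   4
istore 2   (empty)
bipush 9   9
ineg       -9
dup        -9 -9
pop        -9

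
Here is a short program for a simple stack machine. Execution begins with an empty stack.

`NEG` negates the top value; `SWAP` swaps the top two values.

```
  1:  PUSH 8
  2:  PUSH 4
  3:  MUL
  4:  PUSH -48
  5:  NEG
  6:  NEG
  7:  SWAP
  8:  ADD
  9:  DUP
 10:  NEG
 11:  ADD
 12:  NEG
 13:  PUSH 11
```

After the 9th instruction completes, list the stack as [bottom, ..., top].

PUSH 8   : [8]
PUSH 4   : [8, 4]
MUL      : [32]
PUSH -48 : [32, -48]
NEG      : [32, 48]
NEG      : [32, -48]
SWAP     : [-48, 32]
ADD      : [-16]
DUP      : [-16, -16]

[-16, -16]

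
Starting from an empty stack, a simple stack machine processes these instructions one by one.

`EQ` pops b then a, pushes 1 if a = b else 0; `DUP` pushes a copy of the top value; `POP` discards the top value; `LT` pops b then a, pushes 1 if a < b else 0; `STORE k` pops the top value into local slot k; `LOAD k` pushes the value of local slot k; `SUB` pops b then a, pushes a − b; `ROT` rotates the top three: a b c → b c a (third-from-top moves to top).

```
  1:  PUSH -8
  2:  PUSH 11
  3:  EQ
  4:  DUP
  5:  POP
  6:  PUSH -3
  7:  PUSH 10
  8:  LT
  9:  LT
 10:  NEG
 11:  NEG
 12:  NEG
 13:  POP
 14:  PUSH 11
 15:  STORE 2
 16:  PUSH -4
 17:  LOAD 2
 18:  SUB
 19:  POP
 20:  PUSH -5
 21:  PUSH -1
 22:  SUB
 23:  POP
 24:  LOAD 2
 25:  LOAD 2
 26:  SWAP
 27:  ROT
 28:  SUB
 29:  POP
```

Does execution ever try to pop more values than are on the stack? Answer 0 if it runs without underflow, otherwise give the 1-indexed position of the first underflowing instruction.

27

PUSH -8 : -8
PUSH 11 : -8 11
EQ      : 0
DUP     : 0 0
POP     : 0
PUSH -3 : 0 -3
PUSH 10 : 0 -3 10
LT      : 0 1
LT      : 1
NEG     : -1
NEG     : 1
NEG     : -1
POP     : (empty)
PUSH 11 : 11
STORE 2 : (empty)
PUSH -4 : -4
LOAD 2  : -4 11
SUB     : -15
POP     : (empty)
PUSH -5 : -5
PUSH -1 : -5 -1
SUB     : -4
POP     : (empty)
LOAD 2  : 11
LOAD 2  : 11 11
SWAP    : 11 11
ROT  — needs 3 operands, stack has 2 → underflow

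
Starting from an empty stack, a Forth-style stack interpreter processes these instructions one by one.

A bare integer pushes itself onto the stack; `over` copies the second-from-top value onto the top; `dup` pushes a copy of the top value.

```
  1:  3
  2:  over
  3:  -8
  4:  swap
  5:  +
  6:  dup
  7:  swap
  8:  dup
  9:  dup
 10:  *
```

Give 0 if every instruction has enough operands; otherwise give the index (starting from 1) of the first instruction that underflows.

3 → 3
over  — needs 2 operands, stack has 1 → underflow

2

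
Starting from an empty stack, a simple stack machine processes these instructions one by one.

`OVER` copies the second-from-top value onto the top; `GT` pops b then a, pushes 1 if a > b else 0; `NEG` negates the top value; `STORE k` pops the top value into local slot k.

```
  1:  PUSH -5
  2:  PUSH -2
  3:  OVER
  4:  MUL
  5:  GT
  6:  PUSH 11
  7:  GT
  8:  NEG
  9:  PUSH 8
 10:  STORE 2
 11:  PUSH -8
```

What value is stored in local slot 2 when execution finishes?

8

PUSH -5 : [-5]
PUSH -2 : [-5, -2]
OVER    : [-5, -2, -5]
MUL     : [-5, 10]
GT      : [0]
PUSH 11 : [0, 11]
GT      : [0]
NEG     : [0]
PUSH 8  : [0, 8]
STORE 2 : [0]
PUSH -8 : [0, -8]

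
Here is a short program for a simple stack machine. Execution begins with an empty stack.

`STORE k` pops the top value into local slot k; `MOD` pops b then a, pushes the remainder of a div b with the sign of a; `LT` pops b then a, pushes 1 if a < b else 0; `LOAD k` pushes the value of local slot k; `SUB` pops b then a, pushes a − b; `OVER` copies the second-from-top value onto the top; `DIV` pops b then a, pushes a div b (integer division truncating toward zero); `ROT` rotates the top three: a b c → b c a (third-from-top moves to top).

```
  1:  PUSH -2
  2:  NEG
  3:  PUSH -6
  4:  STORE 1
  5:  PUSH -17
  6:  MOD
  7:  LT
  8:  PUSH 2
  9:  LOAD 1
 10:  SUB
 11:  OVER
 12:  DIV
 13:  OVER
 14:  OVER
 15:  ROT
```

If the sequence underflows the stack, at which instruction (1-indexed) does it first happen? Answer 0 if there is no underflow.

7

PUSH -2  → -2
NEG      → 2
PUSH -6  → 2 -6
STORE 1  → 2
PUSH -17 → 2 -17
MOD      → 2
LT  — needs 2 operands, stack has 1 → underflow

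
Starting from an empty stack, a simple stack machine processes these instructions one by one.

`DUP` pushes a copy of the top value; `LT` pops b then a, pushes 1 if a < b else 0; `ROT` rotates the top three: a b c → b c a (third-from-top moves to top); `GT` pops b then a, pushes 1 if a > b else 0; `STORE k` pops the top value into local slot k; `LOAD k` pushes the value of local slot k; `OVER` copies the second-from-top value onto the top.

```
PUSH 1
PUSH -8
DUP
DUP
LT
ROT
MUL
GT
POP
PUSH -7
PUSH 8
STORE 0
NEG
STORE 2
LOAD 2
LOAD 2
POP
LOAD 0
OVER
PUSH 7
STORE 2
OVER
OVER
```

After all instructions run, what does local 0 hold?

8

PUSH 1  : 1
PUSH -8 : 1 -8
DUP     : 1 -8 -8
DUP     : 1 -8 -8 -8
LT      : 1 -8 0
ROT     : -8 0 1
MUL     : -8 0
GT      : 0
POP     : (empty)
PUSH -7 : -7
PUSH 8  : -7 8
STORE 0 : -7
NEG     : 7
STORE 2 : (empty)
LOAD 2  : 7
LOAD 2  : 7 7
POP     : 7
LOAD 0  : 7 8
OVER    : 7 8 7
PUSH 7  : 7 8 7 7
STORE 2 : 7 8 7
OVER    : 7 8 7 8
OVER    : 7 8 7 8 7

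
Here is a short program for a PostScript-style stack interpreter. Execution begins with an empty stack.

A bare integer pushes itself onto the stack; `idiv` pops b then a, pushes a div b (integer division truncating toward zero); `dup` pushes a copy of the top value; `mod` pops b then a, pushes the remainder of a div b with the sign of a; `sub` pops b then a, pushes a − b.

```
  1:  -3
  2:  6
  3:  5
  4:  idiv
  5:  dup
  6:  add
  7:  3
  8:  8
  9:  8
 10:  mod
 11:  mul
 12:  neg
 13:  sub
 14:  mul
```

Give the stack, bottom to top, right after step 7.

-3    [-3]
6     [-3, 6]
5     [-3, 6, 5]
idiv  [-3, 1]
dup   [-3, 1, 1]
add   [-3, 2]
3     [-3, 2, 3]

[-3, 2, 3]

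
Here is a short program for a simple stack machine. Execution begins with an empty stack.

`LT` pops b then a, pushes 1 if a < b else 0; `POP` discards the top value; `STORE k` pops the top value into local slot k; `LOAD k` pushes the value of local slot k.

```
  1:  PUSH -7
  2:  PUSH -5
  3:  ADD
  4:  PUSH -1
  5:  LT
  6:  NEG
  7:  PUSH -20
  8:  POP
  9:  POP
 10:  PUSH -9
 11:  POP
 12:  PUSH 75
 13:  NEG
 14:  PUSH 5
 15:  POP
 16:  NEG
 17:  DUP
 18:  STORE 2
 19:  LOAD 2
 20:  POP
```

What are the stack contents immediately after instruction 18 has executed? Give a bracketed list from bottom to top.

PUSH -7  → [-7]
PUSH -5  → [-7, -5]
ADD      → [-12]
PUSH -1  → [-12, -1]
LT       → [1]
NEG      → [-1]
PUSH -20 → [-1, -20]
POP      → [-1]
POP      → []
PUSH -9  → [-9]
POP      → []
PUSH 75  → [75]
NEG      → [-75]
PUSH 5   → [-75, 5]
POP      → [-75]
NEG      → [75]
DUP      → [75, 75]
STORE 2  → [75]

[75]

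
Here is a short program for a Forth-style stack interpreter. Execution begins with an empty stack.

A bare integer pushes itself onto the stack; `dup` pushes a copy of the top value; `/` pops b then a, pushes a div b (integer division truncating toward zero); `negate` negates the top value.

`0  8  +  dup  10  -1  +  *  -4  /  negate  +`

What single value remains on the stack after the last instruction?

26

0      → 0
8      → 0 8
+      → 8
dup    → 8 8
10     → 8 8 10
-1     → 8 8 10 -1
+      → 8 8 9
*      → 8 72
-4     → 8 72 -4
/      → 8 -18
negate → 8 18
+      → 26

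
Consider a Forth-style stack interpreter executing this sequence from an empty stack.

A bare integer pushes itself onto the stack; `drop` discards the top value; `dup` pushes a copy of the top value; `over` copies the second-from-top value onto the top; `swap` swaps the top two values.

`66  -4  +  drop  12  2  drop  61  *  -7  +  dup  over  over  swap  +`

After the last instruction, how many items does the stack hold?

3

66   -> 66
-4   -> 66 -4
+    -> 62
drop -> (empty)
12   -> 12
2    -> 12 2
drop -> 12
61   -> 12 61
*    -> 732
-7   -> 732 -7
+    -> 725
dup  -> 725 725
over -> 725 725 725
over -> 725 725 725 725
swap -> 725 725 725 725
+    -> 725 725 1450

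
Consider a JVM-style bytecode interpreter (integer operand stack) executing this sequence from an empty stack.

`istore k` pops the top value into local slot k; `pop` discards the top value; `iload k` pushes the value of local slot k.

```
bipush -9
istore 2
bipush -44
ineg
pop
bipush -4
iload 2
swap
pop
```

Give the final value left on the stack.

-9

bipush -9  → [-9]
istore 2   → []
bipush -44 → [-44]
ineg       → [44]
pop        → []
bipush -4  → [-4]
iload 2    → [-4, -9]
swap       → [-9, -4]
pop        → [-9]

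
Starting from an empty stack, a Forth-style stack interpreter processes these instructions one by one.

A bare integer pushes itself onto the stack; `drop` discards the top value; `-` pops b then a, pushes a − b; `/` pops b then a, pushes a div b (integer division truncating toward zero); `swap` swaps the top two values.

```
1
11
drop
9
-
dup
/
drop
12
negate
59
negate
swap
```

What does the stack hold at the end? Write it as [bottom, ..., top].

1      → 1
11     → 1 11
drop   → 1
9      → 1 9
-      → -8
dup    → -8 -8
/      → 1
drop   → (empty)
12     → 12
negate → -12
59     → -12 59
negate → -12 -59
swap   → -59 -12

[-59, -12]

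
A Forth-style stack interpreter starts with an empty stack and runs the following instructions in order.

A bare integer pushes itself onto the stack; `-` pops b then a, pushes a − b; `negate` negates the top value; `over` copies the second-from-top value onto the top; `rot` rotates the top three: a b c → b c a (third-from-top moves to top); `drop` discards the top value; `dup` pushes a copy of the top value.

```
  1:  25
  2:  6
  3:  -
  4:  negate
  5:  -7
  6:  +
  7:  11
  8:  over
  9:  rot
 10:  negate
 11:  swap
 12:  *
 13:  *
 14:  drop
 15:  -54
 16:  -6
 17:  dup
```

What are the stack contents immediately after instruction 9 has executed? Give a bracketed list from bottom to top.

[11, -26, -26]

25     → 25
6      → 25 6
-      → 19
negate → -19
-7     → -19 -7
+      → -26
11     → -26 11
over   → -26 11 -26
rot    → 11 -26 -26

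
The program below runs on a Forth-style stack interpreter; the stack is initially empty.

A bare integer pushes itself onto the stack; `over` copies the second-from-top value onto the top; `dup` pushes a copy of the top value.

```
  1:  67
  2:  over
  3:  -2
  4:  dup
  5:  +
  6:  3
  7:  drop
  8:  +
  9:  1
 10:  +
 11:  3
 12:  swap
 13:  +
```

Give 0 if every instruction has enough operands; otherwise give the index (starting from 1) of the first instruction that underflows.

67 : 67
over  — needs 2 operands, stack has 1 → underflow

2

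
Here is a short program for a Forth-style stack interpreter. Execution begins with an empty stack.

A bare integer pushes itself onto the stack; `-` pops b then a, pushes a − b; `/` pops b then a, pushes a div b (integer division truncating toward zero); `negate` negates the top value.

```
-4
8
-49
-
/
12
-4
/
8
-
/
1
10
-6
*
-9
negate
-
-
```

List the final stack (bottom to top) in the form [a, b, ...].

-4     → [-4]
8      → [-4, 8]
-49    → [-4, 8, -49]
-      → [-4, 57]
/      → [0]
12     → [0, 12]
-4     → [0, 12, -4]
/      → [0, -3]
8      → [0, -3, 8]
-      → [0, -11]
/      → [0]
1      → [0, 1]
10     → [0, 1, 10]
-6     → [0, 1, 10, -6]
*      → [0, 1, -60]
-9     → [0, 1, -60, -9]
negate → [0, 1, -60, 9]
-      → [0, 1, -69]
-      → [0, 70]

[0, 70]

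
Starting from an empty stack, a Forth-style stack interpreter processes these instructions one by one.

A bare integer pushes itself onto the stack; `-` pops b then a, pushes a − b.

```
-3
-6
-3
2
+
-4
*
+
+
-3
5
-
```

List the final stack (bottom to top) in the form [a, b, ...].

[-5, -8]

-3 -> [-3]
-6 -> [-3, -6]
-3 -> [-3, -6, -3]
2  -> [-3, -6, -3, 2]
+  -> [-3, -6, -1]
-4 -> [-3, -6, -1, -4]
*  -> [-3, -6, 4]
+  -> [-3, -2]
+  -> [-5]
-3 -> [-5, -3]
5  -> [-5, -3, 5]
-  -> [-5, -8]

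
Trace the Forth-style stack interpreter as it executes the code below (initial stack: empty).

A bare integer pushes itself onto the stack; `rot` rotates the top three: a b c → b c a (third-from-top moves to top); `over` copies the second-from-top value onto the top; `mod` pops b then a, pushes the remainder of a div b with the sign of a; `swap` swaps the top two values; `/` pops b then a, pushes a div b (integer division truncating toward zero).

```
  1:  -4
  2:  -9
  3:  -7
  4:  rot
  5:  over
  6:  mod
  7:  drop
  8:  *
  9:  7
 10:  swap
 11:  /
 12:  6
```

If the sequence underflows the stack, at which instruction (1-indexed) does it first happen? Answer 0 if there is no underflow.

-4    -4
-9    -4 -9
-7    -4 -9 -7
rot   -9 -7 -4
over  -9 -7 -4 -7
mod   -9 -7 -4
drop  -9 -7
*     63
7     63 7
swap  7 63
/     0
6     0 6

0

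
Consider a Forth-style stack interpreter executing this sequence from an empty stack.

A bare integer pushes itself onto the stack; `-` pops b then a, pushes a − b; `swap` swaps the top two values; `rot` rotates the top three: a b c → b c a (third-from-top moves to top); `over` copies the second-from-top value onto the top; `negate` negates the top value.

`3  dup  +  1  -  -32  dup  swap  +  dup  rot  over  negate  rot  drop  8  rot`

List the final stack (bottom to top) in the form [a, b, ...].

[-64, 64, 8, 5]

3       3
dup     3 3
+       6
1       6 1
-       5
-32     5 -32
dup     5 -32 -32
swap    5 -32 -32
+       5 -64
dup     5 -64 -64
rot     -64 -64 5
over    -64 -64 5 -64
negate  -64 -64 5 64
rot     -64 5 64 -64
drop    -64 5 64
8       -64 5 64 8
rot     -64 64 8 5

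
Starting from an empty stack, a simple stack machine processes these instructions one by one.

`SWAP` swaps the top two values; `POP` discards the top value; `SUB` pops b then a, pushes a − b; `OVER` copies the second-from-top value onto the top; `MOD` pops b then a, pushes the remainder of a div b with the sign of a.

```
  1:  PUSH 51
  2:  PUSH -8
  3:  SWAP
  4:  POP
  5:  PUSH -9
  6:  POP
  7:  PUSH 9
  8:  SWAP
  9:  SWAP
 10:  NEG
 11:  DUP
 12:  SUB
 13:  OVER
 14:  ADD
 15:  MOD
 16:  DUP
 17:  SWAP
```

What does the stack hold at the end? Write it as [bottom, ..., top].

PUSH 51  51
PUSH -8  51 -8
SWAP     -8 51
POP      -8
PUSH -9  -8 -9
POP      -8
PUSH 9   -8 9
SWAP     9 -8
SWAP     -8 9
NEG      -8 -9
DUP      -8 -9 -9
SUB      -8 0
OVER     -8 0 -8
ADD      -8 -8
MOD      0
DUP      0 0
SWAP     0 0

[0, 0]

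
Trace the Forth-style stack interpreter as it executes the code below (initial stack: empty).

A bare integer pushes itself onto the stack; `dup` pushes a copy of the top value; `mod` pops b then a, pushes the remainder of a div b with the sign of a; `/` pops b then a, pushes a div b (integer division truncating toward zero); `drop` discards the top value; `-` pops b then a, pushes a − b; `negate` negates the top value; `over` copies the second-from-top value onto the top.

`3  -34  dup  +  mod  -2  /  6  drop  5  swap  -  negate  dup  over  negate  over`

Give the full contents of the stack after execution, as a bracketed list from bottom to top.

[-6, -6, 6, -6]

3       3
-34     3 -34
dup     3 -34 -34
+       3 -68
mod     3
-2      3 -2
/       -1
6       -1 6
drop    -1
5       -1 5
swap    5 -1
-       6
negate  -6
dup     -6 -6
over    -6 -6 -6
negate  -6 -6 6
over    -6 -6 6 -6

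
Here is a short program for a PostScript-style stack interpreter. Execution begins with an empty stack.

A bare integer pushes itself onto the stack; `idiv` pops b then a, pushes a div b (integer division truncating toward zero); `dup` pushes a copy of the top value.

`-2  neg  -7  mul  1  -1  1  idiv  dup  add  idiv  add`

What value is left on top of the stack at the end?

-14

-2   → [-2]
neg  → [2]
-7   → [2, -7]
mul  → [-14]
1    → [-14, 1]
-1   → [-14, 1, -1]
1    → [-14, 1, -1, 1]
idiv → [-14, 1, -1]
dup  → [-14, 1, -1, -1]
add  → [-14, 1, -2]
idiv → [-14, 0]
add  → [-14]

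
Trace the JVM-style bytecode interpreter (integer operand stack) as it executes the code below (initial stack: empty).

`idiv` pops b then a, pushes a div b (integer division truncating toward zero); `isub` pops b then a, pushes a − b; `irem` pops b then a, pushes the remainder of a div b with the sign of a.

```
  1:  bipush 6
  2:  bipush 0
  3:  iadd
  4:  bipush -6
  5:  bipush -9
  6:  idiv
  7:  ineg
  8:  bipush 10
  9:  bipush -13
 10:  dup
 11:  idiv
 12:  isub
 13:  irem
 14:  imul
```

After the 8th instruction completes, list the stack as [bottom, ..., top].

bipush 6  -> 6
bipush 0  -> 6 0
iadd      -> 6
bipush -6 -> 6 -6
bipush -9 -> 6 -6 -9
idiv      -> 6 0
ineg      -> 6 0
bipush 10 -> 6 0 10

[6, 0, 10]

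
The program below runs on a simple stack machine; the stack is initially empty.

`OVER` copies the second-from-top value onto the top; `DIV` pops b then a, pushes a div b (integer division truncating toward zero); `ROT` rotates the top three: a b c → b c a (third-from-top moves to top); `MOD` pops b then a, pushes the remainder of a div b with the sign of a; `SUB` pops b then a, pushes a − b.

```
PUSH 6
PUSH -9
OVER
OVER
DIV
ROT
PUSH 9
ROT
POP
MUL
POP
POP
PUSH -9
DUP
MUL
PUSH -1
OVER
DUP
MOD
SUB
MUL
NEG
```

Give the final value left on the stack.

PUSH 6  → [6]
PUSH -9 → [6, -9]
OVER    → [6, -9, 6]
OVER    → [6, -9, 6, -9]
DIV     → [6, -9, 0]
ROT     → [-9, 0, 6]
PUSH 9  → [-9, 0, 6, 9]
ROT     → [-9, 6, 9, 0]
POP     → [-9, 6, 9]
MUL     → [-9, 54]
POP     → [-9]
POP     → []
PUSH -9 → [-9]
DUP     → [-9, -9]
MUL     → [81]
PUSH -1 → [81, -1]
OVER    → [81, -1, 81]
DUP     → [81, -1, 81, 81]
MOD     → [81, -1, 0]
SUB     → [81, -1]
MUL     → [-81]
NEG     → [81]

81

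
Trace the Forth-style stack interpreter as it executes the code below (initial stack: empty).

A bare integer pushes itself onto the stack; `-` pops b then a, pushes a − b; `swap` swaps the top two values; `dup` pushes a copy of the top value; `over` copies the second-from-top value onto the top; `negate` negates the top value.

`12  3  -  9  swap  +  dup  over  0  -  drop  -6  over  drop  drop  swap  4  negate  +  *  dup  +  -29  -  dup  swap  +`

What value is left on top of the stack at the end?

12     → 12
3      → 12 3
-      → 9
9      → 9 9
swap   → 9 9
+      → 18
dup    → 18 18
over   → 18 18 18
0      → 18 18 18 0
-      → 18 18 18
drop   → 18 18
-6     → 18 18 -6
over   → 18 18 -6 18
drop   → 18 18 -6
drop   → 18 18
swap   → 18 18
4      → 18 18 4
negate → 18 18 -4
+      → 18 14
*      → 252
dup    → 252 252
+      → 504
-29    → 504 -29
-      → 533
dup    → 533 533
swap   → 533 533
+      → 1066

1066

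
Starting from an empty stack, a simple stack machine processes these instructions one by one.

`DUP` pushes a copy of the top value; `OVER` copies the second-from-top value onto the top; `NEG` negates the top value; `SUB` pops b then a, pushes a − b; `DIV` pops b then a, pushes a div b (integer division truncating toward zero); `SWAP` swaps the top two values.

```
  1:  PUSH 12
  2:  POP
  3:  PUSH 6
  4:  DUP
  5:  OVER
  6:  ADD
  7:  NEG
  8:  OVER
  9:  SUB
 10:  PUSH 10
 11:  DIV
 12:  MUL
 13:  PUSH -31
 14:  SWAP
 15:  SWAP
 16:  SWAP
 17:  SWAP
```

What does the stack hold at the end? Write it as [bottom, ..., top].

[-6, -31]

PUSH 12  → [12]
POP      → []
PUSH 6   → [6]
DUP      → [6, 6]
OVER     → [6, 6, 6]
ADD      → [6, 12]
NEG      → [6, -12]
OVER     → [6, -12, 6]
SUB      → [6, -18]
PUSH 10  → [6, -18, 10]
DIV      → [6, -1]
MUL      → [-6]
PUSH -31 → [-6, -31]
SWAP     → [-31, -6]
SWAP     → [-6, -31]
SWAP     → [-31, -6]
SWAP     → [-6, -31]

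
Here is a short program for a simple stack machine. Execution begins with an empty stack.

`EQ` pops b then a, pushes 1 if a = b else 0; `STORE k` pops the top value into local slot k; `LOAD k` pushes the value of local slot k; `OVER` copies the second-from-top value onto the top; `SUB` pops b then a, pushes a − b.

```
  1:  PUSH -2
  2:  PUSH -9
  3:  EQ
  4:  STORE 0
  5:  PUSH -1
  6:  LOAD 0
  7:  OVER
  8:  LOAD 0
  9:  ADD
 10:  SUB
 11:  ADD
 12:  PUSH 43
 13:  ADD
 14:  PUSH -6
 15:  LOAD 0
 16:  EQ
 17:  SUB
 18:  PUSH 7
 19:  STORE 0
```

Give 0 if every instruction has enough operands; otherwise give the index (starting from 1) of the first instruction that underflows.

0

PUSH -2  [-2]
PUSH -9  [-2, -9]
EQ       [0]
STORE 0  []
PUSH -1  [-1]
LOAD 0   [-1, 0]
OVER     [-1, 0, -1]
LOAD 0   [-1, 0, -1, 0]
ADD      [-1, 0, -1]
SUB      [-1, 1]
ADD      [0]
PUSH 43  [0, 43]
ADD      [43]
PUSH -6  [43, -6]
LOAD 0   [43, -6, 0]
EQ       [43, 0]
SUB      [43]
PUSH 7   [43, 7]
STORE 0  [43]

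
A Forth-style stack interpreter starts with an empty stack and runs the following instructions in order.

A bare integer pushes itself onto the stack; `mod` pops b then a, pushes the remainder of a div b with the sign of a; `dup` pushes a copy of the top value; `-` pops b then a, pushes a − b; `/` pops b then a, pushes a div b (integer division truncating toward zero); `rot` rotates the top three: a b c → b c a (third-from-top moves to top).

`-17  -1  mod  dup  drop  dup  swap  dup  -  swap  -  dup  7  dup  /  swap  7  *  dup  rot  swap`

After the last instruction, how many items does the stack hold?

-17  -> [-17]
-1   -> [-17, -1]
mod  -> [0]
dup  -> [0, 0]
drop -> [0]
dup  -> [0, 0]
swap -> [0, 0]
dup  -> [0, 0, 0]
-    -> [0, 0]
swap -> [0, 0]
-    -> [0]
dup  -> [0, 0]
7    -> [0, 0, 7]
dup  -> [0, 0, 7, 7]
/    -> [0, 0, 1]
swap -> [0, 1, 0]
7    -> [0, 1, 0, 7]
*    -> [0, 1, 0]
dup  -> [0, 1, 0, 0]
rot  -> [0, 0, 0, 1]
swap -> [0, 0, 1, 0]

4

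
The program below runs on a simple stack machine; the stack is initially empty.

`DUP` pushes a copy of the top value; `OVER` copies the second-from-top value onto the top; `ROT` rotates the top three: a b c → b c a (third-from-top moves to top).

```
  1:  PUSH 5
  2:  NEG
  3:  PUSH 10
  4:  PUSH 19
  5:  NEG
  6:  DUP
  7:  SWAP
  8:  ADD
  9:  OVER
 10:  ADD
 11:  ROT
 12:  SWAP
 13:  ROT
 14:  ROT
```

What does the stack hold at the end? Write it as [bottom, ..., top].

PUSH 5  : 5
NEG     : -5
PUSH 10 : -5 10
PUSH 19 : -5 10 19
NEG     : -5 10 -19
DUP     : -5 10 -19 -19
SWAP    : -5 10 -19 -19
ADD     : -5 10 -38
OVER    : -5 10 -38 10
ADD     : -5 10 -28
ROT     : 10 -28 -5
SWAP    : 10 -5 -28
ROT     : -5 -28 10
ROT     : -28 10 -5

[-28, 10, -5]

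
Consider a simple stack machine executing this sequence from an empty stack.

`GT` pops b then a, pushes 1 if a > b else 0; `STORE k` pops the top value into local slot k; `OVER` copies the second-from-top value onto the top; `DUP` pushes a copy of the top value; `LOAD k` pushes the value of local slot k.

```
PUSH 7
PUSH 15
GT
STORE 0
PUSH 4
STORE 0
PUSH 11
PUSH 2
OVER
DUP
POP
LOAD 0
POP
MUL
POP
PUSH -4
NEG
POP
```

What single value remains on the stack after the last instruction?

11

PUSH 7  -> 7
PUSH 15 -> 7 15
GT      -> 0
STORE 0 -> (empty)
PUSH 4  -> 4
STORE 0 -> (empty)
PUSH 11 -> 11
PUSH 2  -> 11 2
OVER    -> 11 2 11
DUP     -> 11 2 11 11
POP     -> 11 2 11
LOAD 0  -> 11 2 11 4
POP     -> 11 2 11
MUL     -> 11 22
POP     -> 11
PUSH -4 -> 11 -4
NEG     -> 11 4
POP     -> 11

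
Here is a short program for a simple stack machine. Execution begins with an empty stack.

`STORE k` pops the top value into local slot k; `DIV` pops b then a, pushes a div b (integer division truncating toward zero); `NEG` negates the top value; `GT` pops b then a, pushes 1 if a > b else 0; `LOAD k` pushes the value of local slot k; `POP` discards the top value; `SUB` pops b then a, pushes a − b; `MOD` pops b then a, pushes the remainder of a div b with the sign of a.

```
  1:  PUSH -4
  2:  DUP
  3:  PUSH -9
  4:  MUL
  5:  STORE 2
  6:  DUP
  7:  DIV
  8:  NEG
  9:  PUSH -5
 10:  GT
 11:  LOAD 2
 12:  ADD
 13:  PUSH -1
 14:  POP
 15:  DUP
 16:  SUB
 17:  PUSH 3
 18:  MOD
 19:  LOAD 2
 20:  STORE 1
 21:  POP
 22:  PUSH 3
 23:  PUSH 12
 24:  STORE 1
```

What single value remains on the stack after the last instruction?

3

PUSH -4 : -4
DUP     : -4 -4
PUSH -9 : -4 -4 -9
MUL     : -4 36
STORE 2 : -4
DUP     : -4 -4
DIV     : 1
NEG     : -1
PUSH -5 : -1 -5
GT      : 1
LOAD 2  : 1 36
ADD     : 37
PUSH -1 : 37 -1
POP     : 37
DUP     : 37 37
SUB     : 0
PUSH 3  : 0 3
MOD     : 0
LOAD 2  : 0 36
STORE 1 : 0
POP     : (empty)
PUSH 3  : 3
PUSH 12 : 3 12
STORE 1 : 3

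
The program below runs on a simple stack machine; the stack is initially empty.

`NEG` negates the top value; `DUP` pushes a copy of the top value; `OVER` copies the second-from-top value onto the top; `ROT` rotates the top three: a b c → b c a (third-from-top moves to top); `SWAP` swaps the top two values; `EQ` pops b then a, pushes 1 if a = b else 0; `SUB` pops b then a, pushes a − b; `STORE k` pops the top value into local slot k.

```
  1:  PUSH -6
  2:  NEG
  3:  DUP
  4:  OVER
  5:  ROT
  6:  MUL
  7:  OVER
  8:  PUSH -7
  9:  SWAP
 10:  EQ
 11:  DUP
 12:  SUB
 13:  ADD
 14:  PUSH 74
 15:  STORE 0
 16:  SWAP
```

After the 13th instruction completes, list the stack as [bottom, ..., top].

PUSH -6 : -6
NEG     : 6
DUP     : 6 6
OVER    : 6 6 6
ROT     : 6 6 6
MUL     : 6 36
OVER    : 6 36 6
PUSH -7 : 6 36 6 -7
SWAP    : 6 36 -7 6
EQ      : 6 36 0
DUP     : 6 36 0 0
SUB     : 6 36 0
ADD     : 6 36

[6, 36]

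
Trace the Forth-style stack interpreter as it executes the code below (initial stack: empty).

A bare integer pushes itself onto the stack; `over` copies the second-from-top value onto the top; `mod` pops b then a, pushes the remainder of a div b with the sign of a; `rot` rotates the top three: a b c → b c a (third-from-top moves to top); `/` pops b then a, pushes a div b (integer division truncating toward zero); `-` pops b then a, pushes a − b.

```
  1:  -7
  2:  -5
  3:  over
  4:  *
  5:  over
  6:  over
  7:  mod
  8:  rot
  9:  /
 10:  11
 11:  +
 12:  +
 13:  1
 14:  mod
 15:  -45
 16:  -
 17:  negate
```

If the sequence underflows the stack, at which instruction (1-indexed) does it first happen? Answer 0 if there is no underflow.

-7      [-7]
-5      [-7, -5]
over    [-7, -5, -7]
*       [-7, 35]
over    [-7, 35, -7]
over    [-7, 35, -7, 35]
mod     [-7, 35, -7]
rot     [35, -7, -7]
/       [35, 1]
11      [35, 1, 11]
+       [35, 12]
+       [47]
1       [47, 1]
mod     [0]
-45     [0, -45]
-       [45]
negate  [-45]

0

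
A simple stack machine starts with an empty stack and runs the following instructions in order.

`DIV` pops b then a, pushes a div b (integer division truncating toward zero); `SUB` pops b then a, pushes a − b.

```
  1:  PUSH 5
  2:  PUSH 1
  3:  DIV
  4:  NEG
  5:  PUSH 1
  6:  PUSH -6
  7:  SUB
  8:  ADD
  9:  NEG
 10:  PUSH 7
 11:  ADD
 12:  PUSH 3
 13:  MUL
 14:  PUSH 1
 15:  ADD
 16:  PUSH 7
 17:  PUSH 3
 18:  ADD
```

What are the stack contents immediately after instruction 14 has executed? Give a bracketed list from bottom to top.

[15, 1]

PUSH 5   [5]
PUSH 1   [5, 1]
DIV      [5]
NEG      [-5]
PUSH 1   [-5, 1]
PUSH -6  [-5, 1, -6]
SUB      [-5, 7]
ADD      [2]
NEG      [-2]
PUSH 7   [-2, 7]
ADD      [5]
PUSH 3   [5, 3]
MUL      [15]
PUSH 1   [15, 1]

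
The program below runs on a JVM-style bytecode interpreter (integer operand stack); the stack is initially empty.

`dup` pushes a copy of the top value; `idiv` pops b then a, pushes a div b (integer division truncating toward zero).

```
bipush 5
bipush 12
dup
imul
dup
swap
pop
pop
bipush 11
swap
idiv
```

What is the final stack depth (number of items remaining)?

1

bipush 5  -> 5
bipush 12 -> 5 12
dup       -> 5 12 12
imul      -> 5 144
dup       -> 5 144 144
swap      -> 5 144 144
pop       -> 5 144
pop       -> 5
bipush 11 -> 5 11
swap      -> 11 5
idiv      -> 2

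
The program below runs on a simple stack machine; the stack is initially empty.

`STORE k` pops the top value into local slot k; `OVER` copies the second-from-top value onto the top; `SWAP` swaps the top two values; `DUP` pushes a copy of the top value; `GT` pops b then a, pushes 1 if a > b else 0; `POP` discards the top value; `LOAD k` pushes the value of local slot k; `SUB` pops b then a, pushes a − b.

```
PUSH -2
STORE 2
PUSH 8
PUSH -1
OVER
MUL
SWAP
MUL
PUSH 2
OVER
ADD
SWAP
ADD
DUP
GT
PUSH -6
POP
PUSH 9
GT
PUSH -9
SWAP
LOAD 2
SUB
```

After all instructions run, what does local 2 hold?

-2

PUSH -2 → -2
STORE 2 → (empty)
PUSH 8  → 8
PUSH -1 → 8 -1
OVER    → 8 -1 8
MUL     → 8 -8
SWAP    → -8 8
MUL     → -64
PUSH 2  → -64 2
OVER    → -64 2 -64
ADD     → -64 -62
SWAP    → -62 -64
ADD     → -126
DUP     → -126 -126
GT      → 0
PUSH -6 → 0 -6
POP     → 0
PUSH 9  → 0 9
GT      → 0
PUSH -9 → 0 -9
SWAP    → -9 0
LOAD 2  → -9 0 -2
SUB     → -9 2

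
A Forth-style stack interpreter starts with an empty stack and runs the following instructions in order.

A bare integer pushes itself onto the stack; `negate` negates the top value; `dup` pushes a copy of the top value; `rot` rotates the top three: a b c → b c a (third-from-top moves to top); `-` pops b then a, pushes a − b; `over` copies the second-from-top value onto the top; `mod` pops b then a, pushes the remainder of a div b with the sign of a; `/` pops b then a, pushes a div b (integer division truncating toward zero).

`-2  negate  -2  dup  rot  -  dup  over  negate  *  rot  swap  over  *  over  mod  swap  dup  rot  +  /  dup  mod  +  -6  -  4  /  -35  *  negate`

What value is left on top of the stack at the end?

-2     → [-2]
negate → [2]
-2     → [2, -2]
dup    → [2, -2, -2]
rot    → [-2, -2, 2]
-      → [-2, -4]
dup    → [-2, -4, -4]
over   → [-2, -4, -4, -4]
negate → [-2, -4, -4, 4]
*      → [-2, -4, -16]
rot    → [-4, -16, -2]
swap   → [-4, -2, -16]
over   → [-4, -2, -16, -2]
*      → [-4, -2, 32]
over   → [-4, -2, 32, -2]
mod    → [-4, -2, 0]
swap   → [-4, 0, -2]
dup    → [-4, 0, -2, -2]
rot    → [-4, -2, -2, 0]
+      → [-4, -2, -2]
/      → [-4, 1]
dup    → [-4, 1, 1]
mod    → [-4, 0]
+      → [-4]
-6     → [-4, -6]
-      → [2]
4      → [2, 4]
/      → [0]
-35    → [0, -35]
*      → [0]
negate → [0]

0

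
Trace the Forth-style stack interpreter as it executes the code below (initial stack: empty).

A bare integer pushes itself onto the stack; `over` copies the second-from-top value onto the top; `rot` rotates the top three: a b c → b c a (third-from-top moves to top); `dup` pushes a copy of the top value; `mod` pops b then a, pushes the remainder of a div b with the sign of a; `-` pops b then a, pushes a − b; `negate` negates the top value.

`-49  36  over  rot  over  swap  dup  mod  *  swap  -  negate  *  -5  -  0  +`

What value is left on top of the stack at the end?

-1759

-49    -> [-49]
36     -> [-49, 36]
over   -> [-49, 36, -49]
rot    -> [36, -49, -49]
over   -> [36, -49, -49, -49]
swap   -> [36, -49, -49, -49]
dup    -> [36, -49, -49, -49, -49]
mod    -> [36, -49, -49, 0]
*      -> [36, -49, 0]
swap   -> [36, 0, -49]
-      -> [36, 49]
negate -> [36, -49]
*      -> [-1764]
-5     -> [-1764, -5]
-      -> [-1759]
0      -> [-1759, 0]
+      -> [-1759]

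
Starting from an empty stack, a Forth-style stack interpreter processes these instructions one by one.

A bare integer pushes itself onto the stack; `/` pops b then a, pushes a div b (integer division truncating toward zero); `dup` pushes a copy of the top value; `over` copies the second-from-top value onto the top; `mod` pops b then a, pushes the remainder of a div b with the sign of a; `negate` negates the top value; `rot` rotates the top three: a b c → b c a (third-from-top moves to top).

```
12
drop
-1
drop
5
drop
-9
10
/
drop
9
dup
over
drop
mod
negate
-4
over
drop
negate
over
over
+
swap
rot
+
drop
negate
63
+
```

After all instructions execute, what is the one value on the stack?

12      [12]
drop    []
-1      [-1]
drop    []
5       [5]
drop    []
-9      [-9]
10      [-9, 10]
/       [0]
drop    []
9       [9]
dup     [9, 9]
over    [9, 9, 9]
drop    [9, 9]
mod     [0]
negate  [0]
-4      [0, -4]
over    [0, -4, 0]
drop    [0, -4]
negate  [0, 4]
over    [0, 4, 0]
over    [0, 4, 0, 4]
+       [0, 4, 4]
swap    [0, 4, 4]
rot     [4, 4, 0]
+       [4, 4]
drop    [4]
negate  [-4]
63      [-4, 63]
+       [59]

59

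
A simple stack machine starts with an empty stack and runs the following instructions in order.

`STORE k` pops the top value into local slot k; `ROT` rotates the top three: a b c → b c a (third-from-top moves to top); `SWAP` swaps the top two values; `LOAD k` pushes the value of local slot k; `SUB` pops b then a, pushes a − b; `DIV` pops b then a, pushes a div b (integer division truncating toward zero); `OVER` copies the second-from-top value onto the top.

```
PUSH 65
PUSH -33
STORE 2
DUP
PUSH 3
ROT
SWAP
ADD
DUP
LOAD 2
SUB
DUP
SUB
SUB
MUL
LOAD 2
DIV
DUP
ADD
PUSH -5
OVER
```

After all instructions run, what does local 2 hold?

PUSH 65  -> 65
PUSH -33 -> 65 -33
STORE 2  -> 65
DUP      -> 65 65
PUSH 3   -> 65 65 3
ROT      -> 65 3 65
SWAP     -> 65 65 3
ADD      -> 65 68
DUP      -> 65 68 68
LOAD 2   -> 65 68 68 -33
SUB      -> 65 68 101
DUP      -> 65 68 101 101
SUB      -> 65 68 0
SUB      -> 65 68
MUL      -> 4420
LOAD 2   -> 4420 -33
DIV      -> -133
DUP      -> -133 -133
ADD      -> -266
PUSH -5  -> -266 -5
OVER     -> -266 -5 -266

-33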